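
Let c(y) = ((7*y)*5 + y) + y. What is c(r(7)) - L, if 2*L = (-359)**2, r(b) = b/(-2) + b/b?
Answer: -64533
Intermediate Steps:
r(b) = 1 - b/2 (r(b) = b*(-1/2) + 1 = -b/2 + 1 = 1 - b/2)
L = 128881/2 (L = (1/2)*(-359)**2 = (1/2)*128881 = 128881/2 ≈ 64441.)
c(y) = 37*y (c(y) = (35*y + y) + y = 36*y + y = 37*y)
c(r(7)) - L = 37*(1 - 1/2*7) - 1*128881/2 = 37*(1 - 7/2) - 128881/2 = 37*(-5/2) - 128881/2 = -185/2 - 128881/2 = -64533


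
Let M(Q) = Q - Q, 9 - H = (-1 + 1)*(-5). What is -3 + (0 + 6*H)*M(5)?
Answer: -3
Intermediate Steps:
H = 9 (H = 9 - (-1 + 1)*(-5) = 9 - 0*(-5) = 9 - 1*0 = 9 + 0 = 9)
M(Q) = 0
-3 + (0 + 6*H)*M(5) = -3 + (0 + 6*9)*0 = -3 + (0 + 54)*0 = -3 + 54*0 = -3 + 0 = -3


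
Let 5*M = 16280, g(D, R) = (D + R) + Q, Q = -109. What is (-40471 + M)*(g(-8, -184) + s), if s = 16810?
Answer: -614382435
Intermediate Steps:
g(D, R) = -109 + D + R (g(D, R) = (D + R) - 109 = -109 + D + R)
M = 3256 (M = (⅕)*16280 = 3256)
(-40471 + M)*(g(-8, -184) + s) = (-40471 + 3256)*((-109 - 8 - 184) + 16810) = -37215*(-301 + 16810) = -37215*16509 = -614382435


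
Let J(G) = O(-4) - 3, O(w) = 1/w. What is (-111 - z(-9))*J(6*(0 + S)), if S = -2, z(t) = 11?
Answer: 793/2 ≈ 396.50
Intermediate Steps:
J(G) = -13/4 (J(G) = 1/(-4) - 3 = -1/4 - 3 = -13/4)
(-111 - z(-9))*J(6*(0 + S)) = (-111 - 1*11)*(-13/4) = (-111 - 11)*(-13/4) = -122*(-13/4) = 793/2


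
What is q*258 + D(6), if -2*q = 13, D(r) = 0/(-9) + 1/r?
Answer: -10061/6 ≈ -1676.8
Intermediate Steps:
D(r) = 1/r (D(r) = 0*(-⅑) + 1/r = 0 + 1/r = 1/r)
q = -13/2 (q = -½*13 = -13/2 ≈ -6.5000)
q*258 + D(6) = -13/2*258 + 1/6 = -1677 + ⅙ = -10061/6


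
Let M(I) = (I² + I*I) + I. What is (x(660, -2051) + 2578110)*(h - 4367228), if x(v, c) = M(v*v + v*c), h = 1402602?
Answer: -4997381071621018500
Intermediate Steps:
M(I) = I + 2*I² (M(I) = (I² + I²) + I = 2*I² + I = I + 2*I²)
x(v, c) = (v² + c*v)*(1 + 2*v² + 2*c*v) (x(v, c) = (v*v + v*c)*(1 + 2*(v*v + v*c)) = (v² + c*v)*(1 + 2*(v² + c*v)) = (v² + c*v)*(1 + (2*v² + 2*c*v)) = (v² + c*v)*(1 + 2*v² + 2*c*v))
(x(660, -2051) + 2578110)*(h - 4367228) = (660*(1 + 2*660*(-2051 + 660))*(-2051 + 660) + 2578110)*(1402602 - 4367228) = (660*(1 + 2*660*(-1391))*(-1391) + 2578110)*(-2964626) = (660*(1 - 1836120)*(-1391) + 2578110)*(-2964626) = (660*(-1836119)*(-1391) + 2578110)*(-2964626) = (1685667409140 + 2578110)*(-2964626) = 1685669987250*(-2964626) = -4997381071621018500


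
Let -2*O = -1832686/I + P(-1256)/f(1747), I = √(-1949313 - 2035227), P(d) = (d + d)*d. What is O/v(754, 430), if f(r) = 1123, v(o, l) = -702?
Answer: 788768/394173 + 916343*I*√996135/1398573540 ≈ 2.0011 + 0.65393*I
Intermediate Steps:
P(d) = 2*d² (P(d) = (2*d)*d = 2*d²)
I = 2*I*√996135 (I = √(-3984540) = 2*I*√996135 ≈ 1996.1*I)
O = -1577536/1123 - 916343*I*√996135/1992270 (O = -(-1832686*(-I*√996135/1992270) + (2*(-1256)²)/1123)/2 = -(-(-916343)*I*√996135/996135 + (2*1577536)*(1/1123))/2 = -(916343*I*√996135/996135 + 3155072*(1/1123))/2 = -(916343*I*√996135/996135 + 3155072/1123)/2 = -(3155072/1123 + 916343*I*√996135/996135)/2 = -1577536/1123 - 916343*I*√996135/1992270 ≈ -1404.8 - 459.06*I)
O/v(754, 430) = (-1577536/1123 - 916343*I*√996135/1992270)/(-702) = (-1577536/1123 - 916343*I*√996135/1992270)*(-1/702) = 788768/394173 + 916343*I*√996135/1398573540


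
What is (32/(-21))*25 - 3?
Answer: -863/21 ≈ -41.095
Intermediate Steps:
(32/(-21))*25 - 3 = (32*(-1/21))*25 - 3 = -32/21*25 - 3 = -800/21 - 3 = -863/21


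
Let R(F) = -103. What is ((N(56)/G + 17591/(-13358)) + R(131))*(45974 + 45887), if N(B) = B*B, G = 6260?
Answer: -199365933168633/20905270 ≈ -9.5366e+6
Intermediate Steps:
N(B) = B²
((N(56)/G + 17591/(-13358)) + R(131))*(45974 + 45887) = ((56²/6260 + 17591/(-13358)) - 103)*(45974 + 45887) = ((3136*(1/6260) + 17591*(-1/13358)) - 103)*91861 = ((784/1565 - 17591/13358) - 103)*91861 = (-17057243/20905270 - 103)*91861 = -2170300053/20905270*91861 = -199365933168633/20905270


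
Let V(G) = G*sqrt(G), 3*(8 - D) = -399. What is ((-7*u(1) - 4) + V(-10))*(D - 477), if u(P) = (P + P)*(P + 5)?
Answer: 29568 + 3360*I*sqrt(10) ≈ 29568.0 + 10625.0*I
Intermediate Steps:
D = 141 (D = 8 - 1/3*(-399) = 8 + 133 = 141)
V(G) = G**(3/2)
u(P) = 2*P*(5 + P) (u(P) = (2*P)*(5 + P) = 2*P*(5 + P))
((-7*u(1) - 4) + V(-10))*(D - 477) = ((-14*(5 + 1) - 4) + (-10)**(3/2))*(141 - 477) = ((-14*6 - 4) - 10*I*sqrt(10))*(-336) = ((-7*12 - 4) - 10*I*sqrt(10))*(-336) = ((-84 - 4) - 10*I*sqrt(10))*(-336) = (-88 - 10*I*sqrt(10))*(-336) = 29568 + 3360*I*sqrt(10)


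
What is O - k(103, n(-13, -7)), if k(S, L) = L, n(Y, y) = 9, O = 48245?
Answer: 48236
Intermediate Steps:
O - k(103, n(-13, -7)) = 48245 - 1*9 = 48245 - 9 = 48236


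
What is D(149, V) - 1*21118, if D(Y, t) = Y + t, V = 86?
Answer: -20883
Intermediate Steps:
D(149, V) - 1*21118 = (149 + 86) - 1*21118 = 235 - 21118 = -20883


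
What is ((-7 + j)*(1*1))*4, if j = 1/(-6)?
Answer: -86/3 ≈ -28.667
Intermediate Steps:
j = -⅙ ≈ -0.16667
((-7 + j)*(1*1))*4 = ((-7 - ⅙)*(1*1))*4 = -43/6*1*4 = -43/6*4 = -86/3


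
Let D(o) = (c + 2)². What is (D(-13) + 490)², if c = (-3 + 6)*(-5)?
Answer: 434281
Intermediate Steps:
c = -15 (c = 3*(-5) = -15)
D(o) = 169 (D(o) = (-15 + 2)² = (-13)² = 169)
(D(-13) + 490)² = (169 + 490)² = 659² = 434281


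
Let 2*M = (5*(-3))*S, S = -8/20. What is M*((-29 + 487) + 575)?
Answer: 3099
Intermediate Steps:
S = -2/5 (S = -8*1/20 = -2/5 ≈ -0.40000)
M = 3 (M = ((5*(-3))*(-2/5))/2 = (-15*(-2/5))/2 = (1/2)*6 = 3)
M*((-29 + 487) + 575) = 3*((-29 + 487) + 575) = 3*(458 + 575) = 3*1033 = 3099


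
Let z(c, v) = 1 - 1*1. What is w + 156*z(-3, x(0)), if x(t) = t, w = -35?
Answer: -35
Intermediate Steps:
z(c, v) = 0 (z(c, v) = 1 - 1 = 0)
w + 156*z(-3, x(0)) = -35 + 156*0 = -35 + 0 = -35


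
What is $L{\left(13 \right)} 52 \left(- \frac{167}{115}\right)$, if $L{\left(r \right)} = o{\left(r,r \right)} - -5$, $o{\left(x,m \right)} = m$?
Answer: $- \frac{156312}{115} \approx -1359.2$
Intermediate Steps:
$L{\left(r \right)} = 5 + r$ ($L{\left(r \right)} = r - -5 = r + 5 = 5 + r$)
$L{\left(13 \right)} 52 \left(- \frac{167}{115}\right) = \left(5 + 13\right) 52 \left(- \frac{167}{115}\right) = 18 \cdot 52 \left(\left(-167\right) \frac{1}{115}\right) = 936 \left(- \frac{167}{115}\right) = - \frac{156312}{115}$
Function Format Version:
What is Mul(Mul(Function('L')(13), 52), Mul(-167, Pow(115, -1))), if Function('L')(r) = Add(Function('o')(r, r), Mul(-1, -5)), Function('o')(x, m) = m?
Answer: Rational(-156312, 115) ≈ -1359.2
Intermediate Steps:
Function('L')(r) = Add(5, r) (Function('L')(r) = Add(r, Mul(-1, -5)) = Add(r, 5) = Add(5, r))
Mul(Mul(Function('L')(13), 52), Mul(-167, Pow(115, -1))) = Mul(Mul(Add(5, 13), 52), Mul(-167, Pow(115, -1))) = Mul(Mul(18, 52), Mul(-167, Rational(1, 115))) = Mul(936, Rational(-167, 115)) = Rational(-156312, 115)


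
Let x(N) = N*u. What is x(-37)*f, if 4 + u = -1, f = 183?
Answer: 33855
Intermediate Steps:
u = -5 (u = -4 - 1 = -5)
x(N) = -5*N (x(N) = N*(-5) = -5*N)
x(-37)*f = -5*(-37)*183 = 185*183 = 33855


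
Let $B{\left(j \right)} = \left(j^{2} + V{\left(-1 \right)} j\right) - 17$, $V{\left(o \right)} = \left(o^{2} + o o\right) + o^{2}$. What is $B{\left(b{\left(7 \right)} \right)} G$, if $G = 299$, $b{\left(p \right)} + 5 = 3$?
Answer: $-5681$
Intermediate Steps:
$b{\left(p \right)} = -2$ ($b{\left(p \right)} = -5 + 3 = -2$)
$V{\left(o \right)} = 3 o^{2}$ ($V{\left(o \right)} = \left(o^{2} + o^{2}\right) + o^{2} = 2 o^{2} + o^{2} = 3 o^{2}$)
$B{\left(j \right)} = -17 + j^{2} + 3 j$ ($B{\left(j \right)} = \left(j^{2} + 3 \left(-1\right)^{2} j\right) - 17 = \left(j^{2} + 3 \cdot 1 j\right) - 17 = \left(j^{2} + 3 j\right) - 17 = -17 + j^{2} + 3 j$)
$B{\left(b{\left(7 \right)} \right)} G = \left(-17 + \left(-2\right)^{2} + 3 \left(-2\right)\right) 299 = \left(-17 + 4 - 6\right) 299 = \left(-19\right) 299 = -5681$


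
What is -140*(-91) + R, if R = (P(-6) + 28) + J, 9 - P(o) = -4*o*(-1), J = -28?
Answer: 12773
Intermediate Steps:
P(o) = 9 - 4*o (P(o) = 9 - (-4*o)*(-1) = 9 - 4*o)
R = 33 (R = ((9 - 4*(-6)) + 28) - 28 = ((9 + 24) + 28) - 28 = (33 + 28) - 28 = 61 - 28 = 33)
-140*(-91) + R = -140*(-91) + 33 = 12740 + 33 = 12773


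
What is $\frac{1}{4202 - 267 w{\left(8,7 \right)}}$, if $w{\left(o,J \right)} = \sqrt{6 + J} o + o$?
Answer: $- \frac{1033}{27522046} - \frac{534 \sqrt{13}}{13761023} \approx -0.00017745$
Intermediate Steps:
$w{\left(o,J \right)} = o + o \sqrt{6 + J}$ ($w{\left(o,J \right)} = o \sqrt{6 + J} + o = o + o \sqrt{6 + J}$)
$\frac{1}{4202 - 267 w{\left(8,7 \right)}} = \frac{1}{4202 - 267 \cdot 8 \left(1 + \sqrt{6 + 7}\right)} = \frac{1}{4202 - 267 \cdot 8 \left(1 + \sqrt{13}\right)} = \frac{1}{4202 - 267 \left(8 + 8 \sqrt{13}\right)} = \frac{1}{4202 - \left(2136 + 2136 \sqrt{13}\right)} = \frac{1}{2066 - 2136 \sqrt{13}}$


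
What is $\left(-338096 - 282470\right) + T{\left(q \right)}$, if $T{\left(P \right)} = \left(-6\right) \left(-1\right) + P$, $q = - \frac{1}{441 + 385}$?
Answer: $- \frac{512582561}{826} \approx -6.2056 \cdot 10^{5}$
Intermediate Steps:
$q = - \frac{1}{826} \approx -0.0012107$
$T{\left(P \right)} = 6 + P$
$\left(-338096 - 282470\right) + T{\left(q \right)} = \left(-338096 - 282470\right) + \left(6 - \frac{1}{826}\right) = -620566 + \frac{4955}{826} = - \frac{512582561}{826}$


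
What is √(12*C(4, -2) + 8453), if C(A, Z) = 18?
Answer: √8669 ≈ 93.107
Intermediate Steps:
√(12*C(4, -2) + 8453) = √(12*18 + 8453) = √(216 + 8453) = √8669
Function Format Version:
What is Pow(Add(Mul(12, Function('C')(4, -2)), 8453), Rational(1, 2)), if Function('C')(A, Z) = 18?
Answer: Pow(8669, Rational(1, 2)) ≈ 93.107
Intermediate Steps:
Pow(Add(Mul(12, Function('C')(4, -2)), 8453), Rational(1, 2)) = Pow(Add(Mul(12, 18), 8453), Rational(1, 2)) = Pow(Add(216, 8453), Rational(1, 2)) = Pow(8669, Rational(1, 2))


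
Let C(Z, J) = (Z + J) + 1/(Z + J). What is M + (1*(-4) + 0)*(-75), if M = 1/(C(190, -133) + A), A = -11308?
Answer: 192391743/641306 ≈ 300.00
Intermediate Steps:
C(Z, J) = J + Z + 1/(J + Z) (C(Z, J) = (J + Z) + 1/(J + Z) = J + Z + 1/(J + Z))
M = -57/641306 (M = 1/((1 + (-133)² + 190² + 2*(-133)*190)/(-133 + 190) - 11308) = 1/((1 + 17689 + 36100 - 50540)/57 - 11308) = 1/((1/57)*3250 - 11308) = 1/(3250/57 - 11308) = 1/(-641306/57) = -57/641306 ≈ -8.8881e-5)
M + (1*(-4) + 0)*(-75) = -57/641306 + (1*(-4) + 0)*(-75) = -57/641306 + (-4 + 0)*(-75) = -57/641306 - 4*(-75) = -57/641306 + 300 = 192391743/641306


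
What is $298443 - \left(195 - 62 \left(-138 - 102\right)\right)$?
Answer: $283368$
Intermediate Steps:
$298443 - \left(195 - 62 \left(-138 - 102\right)\right) = 298443 - \left(195 - -14880\right) = 298443 - \left(195 + 14880\right) = 298443 - 15075 = 283368$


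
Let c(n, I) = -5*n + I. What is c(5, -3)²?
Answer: 784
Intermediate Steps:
c(n, I) = I - 5*n
c(5, -3)² = (-3 - 5*5)² = (-3 - 25)² = (-28)² = 784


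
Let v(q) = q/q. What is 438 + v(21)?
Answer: 439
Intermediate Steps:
v(q) = 1
438 + v(21) = 438 + 1 = 439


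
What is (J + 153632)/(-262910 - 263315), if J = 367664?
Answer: -16816/16975 ≈ -0.99063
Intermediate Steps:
(J + 153632)/(-262910 - 263315) = (367664 + 153632)/(-262910 - 263315) = 521296/(-526225) = 521296*(-1/526225) = -16816/16975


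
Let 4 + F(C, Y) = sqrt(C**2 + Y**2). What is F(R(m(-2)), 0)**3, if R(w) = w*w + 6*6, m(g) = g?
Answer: 46656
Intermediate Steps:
R(w) = 36 + w**2 (R(w) = w**2 + 36 = 36 + w**2)
F(C, Y) = -4 + sqrt(C**2 + Y**2)
F(R(m(-2)), 0)**3 = (-4 + sqrt((36 + (-2)**2)**2 + 0**2))**3 = (-4 + sqrt((36 + 4)**2 + 0))**3 = (-4 + sqrt(40**2 + 0))**3 = (-4 + sqrt(1600 + 0))**3 = (-4 + sqrt(1600))**3 = (-4 + 40)**3 = 36**3 = 46656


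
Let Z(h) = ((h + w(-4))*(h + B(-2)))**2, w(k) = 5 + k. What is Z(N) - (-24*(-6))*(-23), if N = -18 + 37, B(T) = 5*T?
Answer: 35712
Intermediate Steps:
N = 19
Z(h) = (1 + h)**2*(-10 + h)**2 (Z(h) = ((h + (5 - 4))*(h + 5*(-2)))**2 = ((h + 1)*(h - 10))**2 = ((1 + h)*(-10 + h))**2 = (1 + h)**2*(-10 + h)**2)
Z(N) - (-24*(-6))*(-23) = (1 + 19)**2*(-10 + 19)**2 - (-24*(-6))*(-23) = 20**2*9**2 - 144*(-23) = 400*81 - 1*(-3312) = 32400 + 3312 = 35712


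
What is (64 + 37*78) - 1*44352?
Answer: -41402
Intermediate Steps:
(64 + 37*78) - 1*44352 = (64 + 2886) - 44352 = 2950 - 44352 = -41402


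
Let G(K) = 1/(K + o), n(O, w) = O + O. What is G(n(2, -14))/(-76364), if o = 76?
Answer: -1/6109120 ≈ -1.6369e-7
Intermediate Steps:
n(O, w) = 2*O
G(K) = 1/(76 + K) (G(K) = 1/(K + 76) = 1/(76 + K))
G(n(2, -14))/(-76364) = 1/((76 + 2*2)*(-76364)) = -1/76364/(76 + 4) = -1/76364/80 = (1/80)*(-1/76364) = -1/6109120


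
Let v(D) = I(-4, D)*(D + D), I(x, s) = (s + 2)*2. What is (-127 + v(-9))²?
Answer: 15625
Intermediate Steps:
I(x, s) = 4 + 2*s (I(x, s) = (2 + s)*2 = 4 + 2*s)
v(D) = 2*D*(4 + 2*D) (v(D) = (4 + 2*D)*(D + D) = (4 + 2*D)*(2*D) = 2*D*(4 + 2*D))
(-127 + v(-9))² = (-127 + 4*(-9)*(2 - 9))² = (-127 + 4*(-9)*(-7))² = (-127 + 252)² = 125² = 15625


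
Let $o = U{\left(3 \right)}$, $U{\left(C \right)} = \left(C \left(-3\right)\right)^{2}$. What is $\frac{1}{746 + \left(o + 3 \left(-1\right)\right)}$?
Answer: $\frac{1}{824} \approx 0.0012136$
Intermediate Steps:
$U{\left(C \right)} = 9 C^{2}$ ($U{\left(C \right)} = \left(- 3 C\right)^{2} = 9 C^{2}$)
$o = 81$ ($o = 9 \cdot 3^{2} = 9 \cdot 9 = 81$)
$\frac{1}{746 + \left(o + 3 \left(-1\right)\right)} = \frac{1}{746 + \left(81 + 3 \left(-1\right)\right)} = \frac{1}{746 + \left(81 - 3\right)} = \frac{1}{746 + 78} = \frac{1}{824}$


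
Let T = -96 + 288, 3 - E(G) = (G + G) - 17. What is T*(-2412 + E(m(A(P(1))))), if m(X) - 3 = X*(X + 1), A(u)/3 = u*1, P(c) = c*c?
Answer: -465024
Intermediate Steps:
P(c) = c**2
A(u) = 3*u (A(u) = 3*(u*1) = 3*u)
m(X) = 3 + X*(1 + X) (m(X) = 3 + X*(X + 1) = 3 + X*(1 + X))
E(G) = 20 - 2*G (E(G) = 3 - ((G + G) - 17) = 3 - (2*G - 17) = 3 - (-17 + 2*G) = 3 + (17 - 2*G) = 20 - 2*G)
T = 192
T*(-2412 + E(m(A(P(1))))) = 192*(-2412 + (20 - 2*(3 + 3*1**2 + (3*1**2)**2))) = 192*(-2412 + (20 - 2*(3 + 3*1 + (3*1)**2))) = 192*(-2412 + (20 - 2*(3 + 3 + 3**2))) = 192*(-2412 + (20 - 2*(3 + 3 + 9))) = 192*(-2412 + (20 - 2*15)) = 192*(-2412 + (20 - 30)) = 192*(-2412 - 10) = 192*(-2422) = -465024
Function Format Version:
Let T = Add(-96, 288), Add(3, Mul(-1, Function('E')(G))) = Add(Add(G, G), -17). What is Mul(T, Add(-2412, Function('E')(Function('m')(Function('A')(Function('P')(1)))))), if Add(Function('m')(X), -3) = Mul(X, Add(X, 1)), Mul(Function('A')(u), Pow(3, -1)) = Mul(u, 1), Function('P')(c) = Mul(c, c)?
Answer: -465024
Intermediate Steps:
Function('P')(c) = Pow(c, 2)
Function('A')(u) = Mul(3, u) (Function('A')(u) = Mul(3, Mul(u, 1)) = Mul(3, u))
Function('m')(X) = Add(3, Mul(X, Add(1, X))) (Function('m')(X) = Add(3, Mul(X, Add(X, 1))) = Add(3, Mul(X, Add(1, X))))
Function('E')(G) = Add(20, Mul(-2, G)) (Function('E')(G) = Add(3, Mul(-1, Add(Add(G, G), -17))) = Add(3, Mul(-1, Add(Mul(2, G), -17))) = Add(3, Mul(-1, Add(-17, Mul(2, G)))) = Add(3, Add(17, Mul(-2, G))) = Add(20, Mul(-2, G)))
T = 192
Mul(T, Add(-2412, Function('E')(Function('m')(Function('A')(Function('P')(1)))))) = Mul(192, Add(-2412, Add(20, Mul(-2, Add(3, Mul(3, Pow(1, 2)), Pow(Mul(3, Pow(1, 2)), 2)))))) = Mul(192, Add(-2412, Add(20, Mul(-2, Add(3, Mul(3, 1), Pow(Mul(3, 1), 2)))))) = Mul(192, Add(-2412, Add(20, Mul(-2, Add(3, 3, Pow(3, 2)))))) = Mul(192, Add(-2412, Add(20, Mul(-2, Add(3, 3, 9))))) = Mul(192, Add(-2412, Add(20, Mul(-2, 15)))) = Mul(192, Add(-2412, Add(20, -30))) = Mul(192, Add(-2412, -10)) = Mul(192, -2422) = -465024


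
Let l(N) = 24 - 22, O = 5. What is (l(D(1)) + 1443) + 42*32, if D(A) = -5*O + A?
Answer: 2789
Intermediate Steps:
D(A) = -25 + A (D(A) = -5*5 + A = -25 + A)
l(N) = 2
(l(D(1)) + 1443) + 42*32 = (2 + 1443) + 42*32 = 1445 + 1344 = 2789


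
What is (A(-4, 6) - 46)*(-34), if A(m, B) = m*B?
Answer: 2380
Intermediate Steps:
A(m, B) = B*m
(A(-4, 6) - 46)*(-34) = (6*(-4) - 46)*(-34) = (-24 - 46)*(-34) = -70*(-34) = 2380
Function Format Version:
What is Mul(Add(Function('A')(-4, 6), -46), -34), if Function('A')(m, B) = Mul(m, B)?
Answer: 2380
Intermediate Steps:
Function('A')(m, B) = Mul(B, m)
Mul(Add(Function('A')(-4, 6), -46), -34) = Mul(Add(Mul(6, -4), -46), -34) = Mul(Add(-24, -46), -34) = Mul(-70, -34) = 2380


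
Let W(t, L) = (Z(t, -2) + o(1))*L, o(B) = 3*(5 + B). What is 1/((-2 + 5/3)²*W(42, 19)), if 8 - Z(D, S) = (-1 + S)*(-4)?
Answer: 9/266 ≈ 0.033835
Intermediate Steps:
Z(D, S) = 4 + 4*S (Z(D, S) = 8 - (-1 + S)*(-4) = 8 - (4 - 4*S) = 8 + (-4 + 4*S) = 4 + 4*S)
o(B) = 15 + 3*B
W(t, L) = 14*L (W(t, L) = ((4 + 4*(-2)) + (15 + 3*1))*L = ((4 - 8) + (15 + 3))*L = (-4 + 18)*L = 14*L)
1/((-2 + 5/3)²*W(42, 19)) = 1/((-2 + 5/3)²*(14*19)) = 1/((-2 + 5*(⅓))²*266) = 1/((-2 + 5/3)²*266) = 1/((-⅓)²*266) = 1/((⅑)*266) = 1/(266/9) = 9/266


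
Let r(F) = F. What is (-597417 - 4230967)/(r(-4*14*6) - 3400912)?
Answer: 150887/106289 ≈ 1.4196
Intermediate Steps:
(-597417 - 4230967)/(r(-4*14*6) - 3400912) = (-597417 - 4230967)/(-4*14*6 - 3400912) = -4828384/(-56*6 - 3400912) = -4828384/(-336 - 3400912) = -4828384/(-3401248) = -4828384*(-1/3401248) = 150887/106289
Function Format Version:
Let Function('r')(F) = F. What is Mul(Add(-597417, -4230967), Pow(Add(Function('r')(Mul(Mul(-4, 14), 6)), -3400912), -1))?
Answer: Rational(150887, 106289) ≈ 1.4196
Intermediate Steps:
Mul(Add(-597417, -4230967), Pow(Add(Function('r')(Mul(Mul(-4, 14), 6)), -3400912), -1)) = Mul(Add(-597417, -4230967), Pow(Add(Mul(Mul(-4, 14), 6), -3400912), -1)) = Mul(-4828384, Pow(Add(Mul(-56, 6), -3400912), -1)) = Mul(-4828384, Pow(Add(-336, -3400912), -1)) = Mul(-4828384, Pow(-3401248, -1)) = Mul(-4828384, Rational(-1, 3401248)) = Rational(150887, 106289)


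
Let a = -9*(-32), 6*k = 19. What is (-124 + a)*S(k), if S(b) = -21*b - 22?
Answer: -14514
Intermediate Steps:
k = 19/6 (k = (1/6)*19 = 19/6 ≈ 3.1667)
S(b) = -22 - 21*b
a = 288
(-124 + a)*S(k) = (-124 + 288)*(-22 - 21*19/6) = 164*(-22 - 133/2) = 164*(-177/2) = -14514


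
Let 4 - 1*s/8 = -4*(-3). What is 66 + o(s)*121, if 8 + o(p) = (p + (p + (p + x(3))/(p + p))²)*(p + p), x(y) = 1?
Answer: -7868995321/128 ≈ -6.1477e+7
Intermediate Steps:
s = -64 (s = 32 - (-32)*(-3) = 32 - 8*12 = 32 - 96 = -64)
o(p) = -8 + 2*p*(p + (p + (1 + p)/(2*p))²) (o(p) = -8 + (p + (p + (p + 1)/(p + p))²)*(p + p) = -8 + (p + (p + (1 + p)/((2*p)))²)*(2*p) = -8 + (p + (p + (1 + p)*(1/(2*p)))²)*(2*p) = -8 + (p + (p + (1 + p)/(2*p))²)*(2*p) = -8 + 2*p*(p + (p + (1 + p)/(2*p))²))
66 + o(s)*121 = 66 + (-8 + 2*(-64)² + (½)*(1 - 64 + 2*(-64)²)²/(-64))*121 = 66 + (-8 + 2*4096 + (½)*(-1/64)*(1 - 64 + 2*4096)²)*121 = 66 + (-8 + 8192 + (½)*(-1/64)*(1 - 64 + 8192)²)*121 = 66 + (-8 + 8192 + (½)*(-1/64)*8129²)*121 = 66 + (-8 + 8192 + (½)*(-1/64)*66080641)*121 = 66 + (-8 + 8192 - 66080641/128)*121 = 66 - 65033089/128*121 = 66 - 7869003769/128 = -7868995321/128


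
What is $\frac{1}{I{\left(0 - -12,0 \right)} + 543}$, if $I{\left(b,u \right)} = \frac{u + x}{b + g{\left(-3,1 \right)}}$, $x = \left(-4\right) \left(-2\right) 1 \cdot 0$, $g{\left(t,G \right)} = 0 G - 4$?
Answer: $\frac{1}{543} \approx 0.0018416$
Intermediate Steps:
$g{\left(t,G \right)} = -4$ ($g{\left(t,G \right)} = 0 - 4 = -4$)
$x = 0$ ($x = 8 \cdot 0 = 0$)
$I{\left(b,u \right)} = \frac{u}{-4 + b}$ ($I{\left(b,u \right)} = \frac{u + 0}{b - 4} = \frac{u}{-4 + b}$)
$\frac{1}{I{\left(0 - -12,0 \right)} + 543} = \frac{1}{\frac{0}{-4 + \left(0 - -12\right)} + 543} = \frac{1}{\frac{0}{-4 + \left(0 + 12\right)} + 543} = \frac{1}{\frac{0}{-4 + 12} + 543} = \frac{1}{\frac{0}{8} + 543} = \frac{1}{0 \cdot \frac{1}{8} + 543} = \frac{1}{0 + 543} = \frac{1}{543}$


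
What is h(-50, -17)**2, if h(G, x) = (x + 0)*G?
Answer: 722500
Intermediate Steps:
h(G, x) = G*x (h(G, x) = x*G = G*x)
h(-50, -17)**2 = (-50*(-17))**2 = 850**2 = 722500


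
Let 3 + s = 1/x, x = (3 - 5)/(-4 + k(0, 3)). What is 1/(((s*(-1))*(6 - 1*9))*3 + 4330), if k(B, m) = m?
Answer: 2/8615 ≈ 0.00023215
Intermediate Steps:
x = 2 (x = (3 - 5)/(-4 + 3) = -2/(-1) = -2*(-1) = 2)
s = -5/2 (s = -3 + 1/2 = -5/2 ≈ -2.5000)
1/(((s*(-1))*(6 - 1*9))*3 + 4330) = 1/(((-5/2*(-1))*(6 - 1*9))*3 + 4330) = 1/((5*(6 - 9)/2)*3 + 4330) = 1/(((5/2)*(-3))*3 + 4330) = 1/(-15/2*3 + 4330) = 1/(-45/2 + 4330) = 1/(8615/2) = 2/8615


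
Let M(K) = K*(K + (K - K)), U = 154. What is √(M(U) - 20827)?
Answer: 3*√321 ≈ 53.749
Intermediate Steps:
M(K) = K² (M(K) = K*(K + 0) = K*K = K²)
√(M(U) - 20827) = √(154² - 20827) = √(23716 - 20827) = √2889 = 3*√321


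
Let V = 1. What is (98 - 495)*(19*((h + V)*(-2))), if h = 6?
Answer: 105602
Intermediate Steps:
(98 - 495)*(19*((h + V)*(-2))) = (98 - 495)*(19*((6 + 1)*(-2))) = -7543*7*(-2) = -7543*(-14) = -397*(-266) = 105602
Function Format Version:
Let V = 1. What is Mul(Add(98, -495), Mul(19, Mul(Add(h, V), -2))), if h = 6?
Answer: 105602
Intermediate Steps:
Mul(Add(98, -495), Mul(19, Mul(Add(h, V), -2))) = Mul(Add(98, -495), Mul(19, Mul(Add(6, 1), -2))) = Mul(-397, Mul(19, Mul(7, -2))) = Mul(-397, Mul(19, -14)) = Mul(-397, -266) = 105602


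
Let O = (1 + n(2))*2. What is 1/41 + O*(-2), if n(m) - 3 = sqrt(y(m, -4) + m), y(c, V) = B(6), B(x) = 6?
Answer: -655/41 - 8*sqrt(2) ≈ -27.289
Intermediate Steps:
y(c, V) = 6
n(m) = 3 + sqrt(6 + m)
O = 8 + 4*sqrt(2) (O = (1 + (3 + sqrt(6 + 2)))*2 = (1 + (3 + sqrt(8)))*2 = (1 + (3 + 2*sqrt(2)))*2 = (4 + 2*sqrt(2))*2 = 8 + 4*sqrt(2) ≈ 13.657)
1/41 + O*(-2) = 1/41 + (8 + 4*sqrt(2))*(-2) = 1/41 + (-16 - 8*sqrt(2)) = -655/41 - 8*sqrt(2)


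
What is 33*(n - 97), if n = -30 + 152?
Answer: 825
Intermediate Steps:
n = 122
33*(n - 97) = 33*(122 - 97) = 33*25 = 825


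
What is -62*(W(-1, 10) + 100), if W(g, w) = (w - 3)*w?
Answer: -10540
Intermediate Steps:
W(g, w) = w*(-3 + w) (W(g, w) = (-3 + w)*w = w*(-3 + w))
-62*(W(-1, 10) + 100) = -62*(10*(-3 + 10) + 100) = -62*(10*7 + 100) = -62*(70 + 100) = -62*170 = -10540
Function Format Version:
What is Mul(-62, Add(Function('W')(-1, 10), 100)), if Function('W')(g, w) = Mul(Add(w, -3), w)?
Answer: -10540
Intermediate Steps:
Function('W')(g, w) = Mul(w, Add(-3, w)) (Function('W')(g, w) = Mul(Add(-3, w), w) = Mul(w, Add(-3, w)))
Mul(-62, Add(Function('W')(-1, 10), 100)) = Mul(-62, Add(Mul(10, Add(-3, 10)), 100)) = Mul(-62, Add(Mul(10, 7), 100)) = Mul(-62, Add(70, 100)) = Mul(-62, 170) = -10540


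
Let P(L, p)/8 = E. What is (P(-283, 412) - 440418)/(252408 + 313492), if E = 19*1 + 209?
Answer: -219297/282950 ≈ -0.77504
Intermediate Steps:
E = 228 (E = 19 + 209 = 228)
P(L, p) = 1824 (P(L, p) = 8*228 = 1824)
(P(-283, 412) - 440418)/(252408 + 313492) = (1824 - 440418)/(252408 + 313492) = -438594/565900 = -438594*1/565900 = -219297/282950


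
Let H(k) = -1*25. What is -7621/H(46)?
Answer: 7621/25 ≈ 304.84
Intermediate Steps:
H(k) = -25
-7621/H(46) = -7621/(-25) = -7621*(-1/25) = 7621/25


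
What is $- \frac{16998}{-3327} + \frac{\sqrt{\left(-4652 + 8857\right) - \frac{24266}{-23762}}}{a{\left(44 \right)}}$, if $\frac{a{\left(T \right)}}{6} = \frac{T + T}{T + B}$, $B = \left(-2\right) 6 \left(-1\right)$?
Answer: $\frac{5666}{1109} + \frac{7 \sqrt{49971738}}{7194} \approx 11.988$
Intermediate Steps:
$B = 12$ ($B = \left(-12\right) \left(-1\right) = 12$)
$a{\left(T \right)} = \frac{12 T}{12 + T}$ ($a{\left(T \right)} = 6 \frac{T + T}{T + 12} = 6 \frac{2 T}{12 + T} = \frac{12 T}{12 + T}$)
$- \frac{16998}{-3327} + \frac{\sqrt{\left(-4652 + 8857\right) - \frac{24266}{-23762}}}{a{\left(44 \right)}} = - \frac{16998}{-3327} + \frac{\sqrt{\left(-4652 + 8857\right) - \frac{24266}{-23762}}}{12 \cdot 44 \frac{1}{12 + 44}} = \left(-16998\right) \left(- \frac{1}{3327}\right) + \frac{\sqrt{4205 - - \frac{12133}{11881}}}{12 \cdot 44 \cdot \frac{1}{56}} = \frac{5666}{1109} + \frac{\sqrt{4205 + \frac{12133}{11881}}}{12 \cdot 44 \cdot \frac{1}{56}} = \frac{5666}{1109} + \frac{\sqrt{\frac{49971738}{11881}}}{\frac{66}{7}} = \frac{5666}{1109} + \frac{\sqrt{49971738}}{109} \cdot \frac{7}{66} = \frac{5666}{1109} + \frac{7 \sqrt{49971738}}{7194}$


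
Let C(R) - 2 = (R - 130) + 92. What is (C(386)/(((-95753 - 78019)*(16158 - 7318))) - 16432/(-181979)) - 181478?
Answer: -5073143033849290705/27954603632592 ≈ -1.8148e+5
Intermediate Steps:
C(R) = -36 + R (C(R) = 2 + ((R - 130) + 92) = 2 + ((-130 + R) + 92) = 2 + (-38 + R) = -36 + R)
(C(386)/(((-95753 - 78019)*(16158 - 7318))) - 16432/(-181979)) - 181478 = ((-36 + 386)/(((-95753 - 78019)*(16158 - 7318))) - 16432/(-181979)) - 181478 = (350/((-173772*8840)) - 16432*(-1/181979)) - 181478 = (350/(-1536144480) + 16432/181979) - 181478 = (350*(-1/1536144480) + 16432/181979) - 181478 = (-35/153614448 + 16432/181979) - 181478 = 2524186240271/27954603632592 - 181478 = -5073143033849290705/27954603632592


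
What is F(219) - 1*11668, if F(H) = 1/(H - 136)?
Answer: -968443/83 ≈ -11668.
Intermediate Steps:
F(H) = 1/(-136 + H)
F(219) - 1*11668 = 1/(-136 + 219) - 1*11668 = 1/83 - 11668 = -968443/83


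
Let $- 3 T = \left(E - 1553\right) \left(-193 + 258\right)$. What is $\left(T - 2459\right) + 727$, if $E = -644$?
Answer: $\frac{137609}{3} \approx 45870.0$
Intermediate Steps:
$T = \frac{142805}{3}$ ($T = - \frac{\left(-644 - 1553\right) \left(-193 + 258\right)}{3} = - \frac{\left(-2197\right) 65}{3} = \left(- \frac{1}{3}\right) \left(-142805\right) = \frac{142805}{3} \approx 47602.0$)
$\left(T - 2459\right) + 727 = \left(\frac{142805}{3} - 2459\right) + 727 = \frac{135428}{3} + 727 = \frac{137609}{3}$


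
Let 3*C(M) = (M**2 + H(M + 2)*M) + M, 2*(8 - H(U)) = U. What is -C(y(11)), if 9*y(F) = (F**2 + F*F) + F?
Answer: -100441/486 ≈ -206.67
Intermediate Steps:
H(U) = 8 - U/2
y(F) = F/9 + 2*F**2/9 (y(F) = ((F**2 + F*F) + F)/9 = ((F**2 + F**2) + F)/9 = (2*F**2 + F)/9 = (F + 2*F**2)/9 = F/9 + 2*F**2/9)
C(M) = M/3 + M**2/3 + M*(7 - M/2)/3 (C(M) = ((M**2 + (8 - (M + 2)/2)*M) + M)/3 = ((M**2 + (8 - (2 + M)/2)*M) + M)/3 = ((M**2 + (8 + (-1 - M/2))*M) + M)/3 = ((M**2 + (7 - M/2)*M) + M)/3 = ((M**2 + M*(7 - M/2)) + M)/3 = (M + M**2 + M*(7 - M/2))/3 = M/3 + M**2/3 + M*(7 - M/2)/3)
-C(y(11)) = -(1/9)*11*(1 + 2*11)*(16 + (1/9)*11*(1 + 2*11))/6 = -(1/9)*11*(1 + 22)*(16 + (1/9)*11*(1 + 22))/6 = -(1/9)*11*23*(16 + (1/9)*11*23)/6 = -253*(16 + 253/9)/(6*9) = -253*397/(6*9*9) = -1*100441/486 = -100441/486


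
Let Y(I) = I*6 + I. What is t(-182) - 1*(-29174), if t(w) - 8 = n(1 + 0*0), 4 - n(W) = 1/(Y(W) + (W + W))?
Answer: 262673/9 ≈ 29186.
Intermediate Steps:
Y(I) = 7*I (Y(I) = 6*I + I = 7*I)
n(W) = 4 - 1/(9*W) (n(W) = 4 - 1/(7*W + (W + W)) = 4 - 1/(7*W + 2*W) = 4 - 1/(9*W))
t(w) = 107/9 (t(w) = 8 + (4 - 1/(9*(1 + 0*0))) = 8 + (4 - 1/(9*(1 + 0))) = 8 + (4 - ⅑/1) = 8 + (4 - ⅑*1) = 8 + (4 - ⅑) = 8 + 35/9 = 107/9)
t(-182) - 1*(-29174) = 107/9 - 1*(-29174) = 107/9 + 29174 = 262673/9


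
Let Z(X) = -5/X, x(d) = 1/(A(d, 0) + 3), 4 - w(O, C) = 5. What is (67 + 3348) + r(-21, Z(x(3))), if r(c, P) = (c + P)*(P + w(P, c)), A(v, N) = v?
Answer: 4996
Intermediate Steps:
w(O, C) = -1 (w(O, C) = 4 - 1*5 = 4 - 5 = -1)
x(d) = 1/(3 + d) (x(d) = 1/(d + 3) = 1/(3 + d))
r(c, P) = (-1 + P)*(P + c) (r(c, P) = (c + P)*(P - 1) = (P + c)*(-1 + P) = (-1 + P)*(P + c))
(67 + 3348) + r(-21, Z(x(3))) = (67 + 3348) + ((-5/(1/(3 + 3)))² - (-5)/(1/(3 + 3)) - 1*(-21) - 5/(1/(3 + 3))*(-21)) = 3415 + ((-5/(1/6))² - (-5)/(1/6) + 21 - 5/(1/6)*(-21)) = 3415 + ((-5/⅙)² - (-5)/⅙ + 21 - 5/⅙*(-21)) = 3415 + ((-5*6)² - (-5)*6 + 21 - 5*6*(-21)) = 3415 + ((-30)² - 1*(-30) + 21 - 30*(-21)) = 3415 + (900 + 30 + 21 + 630) = 3415 + 1581 = 4996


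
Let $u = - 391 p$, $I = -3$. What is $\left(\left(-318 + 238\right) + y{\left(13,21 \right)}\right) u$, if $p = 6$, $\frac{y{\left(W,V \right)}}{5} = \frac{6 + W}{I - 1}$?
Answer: $\frac{486795}{2} \approx 2.434 \cdot 10^{5}$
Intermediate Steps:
$y{\left(W,V \right)} = - \frac{15}{2} - \frac{5 W}{4}$ ($y{\left(W,V \right)} = 5 \frac{6 + W}{-3 - 1} = 5 \frac{6 + W}{-4} = 5 \left(6 + W\right) \left(- \frac{1}{4}\right) = 5 \left(- \frac{3}{2} - \frac{W}{4}\right) = - \frac{15}{2} - \frac{5 W}{4}$)
$u = -2346$ ($u = \left(-391\right) 6 = -2346$)
$\left(\left(-318 + 238\right) + y{\left(13,21 \right)}\right) u = \left(\left(-318 + 238\right) - \frac{95}{4}\right) \left(-2346\right) = \left(-80 - \frac{95}{4}\right) \left(-2346\right) = \left(- \frac{415}{4}\right) \left(-2346\right) = \frac{486795}{2}$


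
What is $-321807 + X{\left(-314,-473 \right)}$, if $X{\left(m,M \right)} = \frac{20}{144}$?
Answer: $- \frac{11585047}{36} \approx -3.2181 \cdot 10^{5}$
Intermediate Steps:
$X{\left(m,M \right)} = \frac{5}{36}$ ($X{\left(m,M \right)} = 20 \cdot \frac{1}{144} = \frac{5}{36}$)
$-321807 + X{\left(-314,-473 \right)} = -321807 + \frac{5}{36} = - \frac{11585047}{36}$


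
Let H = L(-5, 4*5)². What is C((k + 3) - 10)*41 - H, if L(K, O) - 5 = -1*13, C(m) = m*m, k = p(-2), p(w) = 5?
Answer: 100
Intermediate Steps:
k = 5
C(m) = m²
L(K, O) = -8 (L(K, O) = 5 - 1*13 = 5 - 13 = -8)
H = 64 (H = (-8)² = 64)
C((k + 3) - 10)*41 - H = ((5 + 3) - 10)²*41 - 1*64 = (8 - 10)²*41 - 64 = (-2)²*41 - 64 = 4*41 - 64 = 164 - 64 = 100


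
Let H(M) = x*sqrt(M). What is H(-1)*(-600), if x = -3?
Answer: 1800*I ≈ 1800.0*I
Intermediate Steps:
H(M) = -3*sqrt(M)
H(-1)*(-600) = -3*I*(-600) = 1800*I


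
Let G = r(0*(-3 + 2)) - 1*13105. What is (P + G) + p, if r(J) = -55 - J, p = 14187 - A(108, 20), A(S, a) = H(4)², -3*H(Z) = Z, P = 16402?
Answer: 156845/9 ≈ 17427.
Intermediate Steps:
H(Z) = -Z/3
A(S, a) = 16/9 (A(S, a) = (-⅓*4)² = (-4/3)² = 16/9)
p = 127667/9 (p = 14187 - 1*16/9 = 14187 - 16/9 = 127667/9 ≈ 14185.)
G = -13160 (G = (-55 - 0*(-3 + 2)) - 1*13105 = (-55 - 0*(-1)) - 13105 = (-55 - 1*0) - 13105 = (-55 + 0) - 13105 = -55 - 13105 = -13160)
(P + G) + p = (16402 - 13160) + 127667/9 = 3242 + 127667/9 = 156845/9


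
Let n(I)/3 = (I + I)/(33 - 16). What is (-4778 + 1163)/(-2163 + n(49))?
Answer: 20485/12159 ≈ 1.6848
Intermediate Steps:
n(I) = 6*I/17 (n(I) = 3*((I + I)/(33 - 16)) = 3*((2*I)/17) = 3*((2*I)*(1/17)) = 3*(2*I/17) = 6*I/17)
(-4778 + 1163)/(-2163 + n(49)) = (-4778 + 1163)/(-2163 + (6/17)*49) = -3615/(-2163 + 294/17) = -3615/(-36477/17) = -3615*(-17/36477) = 20485/12159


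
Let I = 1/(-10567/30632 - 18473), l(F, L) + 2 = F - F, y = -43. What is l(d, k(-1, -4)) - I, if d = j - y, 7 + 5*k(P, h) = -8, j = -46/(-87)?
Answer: -1131720374/565875503 ≈ -1.9999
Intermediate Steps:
j = 46/87 (j = -46*(-1/87) = 46/87 ≈ 0.52874)
k(P, h) = -3 (k(P, h) = -7/5 + (⅕)*(-8) = -7/5 - 8/5 = -3)
d = 3787/87 (d = 46/87 - 1*(-43) = 46/87 + 43 = 3787/87 ≈ 43.529)
l(F, L) = -2 (l(F, L) = -2 + (F - F) = -2 + 0 = -2)
I = -30632/565875503 (I = 1/(-10567*1/30632 - 18473) = 1/(-10567/30632 - 18473) = 1/(-565875503/30632) = -30632/565875503 ≈ -5.4132e-5)
l(d, k(-1, -4)) - I = -2 - 1*(-30632/565875503) = -2 + 30632/565875503 = -1131720374/565875503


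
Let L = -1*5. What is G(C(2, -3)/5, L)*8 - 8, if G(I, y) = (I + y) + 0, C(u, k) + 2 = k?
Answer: -56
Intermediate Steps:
C(u, k) = -2 + k
L = -5
G(I, y) = I + y
G(C(2, -3)/5, L)*8 - 8 = ((-2 - 3)/5 - 5)*8 - 8 = (-5*1/5 - 5)*8 - 8 = (-1 - 5)*8 - 8 = -6*8 - 8 = -48 - 8 = -56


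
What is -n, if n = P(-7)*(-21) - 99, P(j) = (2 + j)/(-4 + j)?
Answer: 1194/11 ≈ 108.55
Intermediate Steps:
P(j) = (2 + j)/(-4 + j)
n = -1194/11 (n = ((2 - 7)/(-4 - 7))*(-21) - 99 = (-5/(-11))*(-21) - 99 = -1/11*(-5)*(-21) - 99 = (5/11)*(-21) - 99 = -105/11 - 99 = -1194/11 ≈ -108.55)
-n = -1*(-1194/11) = 1194/11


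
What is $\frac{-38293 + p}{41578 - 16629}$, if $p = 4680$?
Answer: $- \frac{33613}{24949} \approx -1.3473$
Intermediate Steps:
$\frac{-38293 + p}{41578 - 16629} = \frac{-38293 + 4680}{41578 - 16629} = - \frac{33613}{24949}$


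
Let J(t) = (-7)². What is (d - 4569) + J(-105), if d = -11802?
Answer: -16322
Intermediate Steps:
J(t) = 49
(d - 4569) + J(-105) = (-11802 - 4569) + 49 = -16371 + 49 = -16322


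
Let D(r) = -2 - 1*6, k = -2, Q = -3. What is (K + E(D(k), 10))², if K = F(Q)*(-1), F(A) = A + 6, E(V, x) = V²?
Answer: 3721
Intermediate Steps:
D(r) = -8 (D(r) = -2 - 6 = -8)
F(A) = 6 + A
K = -3 (K = (6 - 3)*(-1) = 3*(-1) = -3)
(K + E(D(k), 10))² = (-3 + (-8)²)² = (-3 + 64)² = 61² = 3721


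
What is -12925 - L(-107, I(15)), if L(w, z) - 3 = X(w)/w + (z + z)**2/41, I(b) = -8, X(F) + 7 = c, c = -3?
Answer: -56742938/4387 ≈ -12934.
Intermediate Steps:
X(F) = -10 (X(F) = -7 - 3 = -10)
L(w, z) = 3 - 10/w + 4*z**2/41 (L(w, z) = 3 + (-10/w + (z + z)**2/41) = 3 + (-10/w + (2*z)**2*(1/41)) = 3 + (-10/w + (4*z**2)*(1/41)) = 3 + (-10/w + 4*z**2/41) = 3 - 10/w + 4*z**2/41)
-12925 - L(-107, I(15)) = -12925 - (3 - 10/(-107) + (4/41)*(-8)**2) = -12925 - (3 - 10*(-1/107) + (4/41)*64) = -12925 - (3 + 10/107 + 256/41) = -12925 - 1*40963/4387 = -12925 - 40963/4387 = -56742938/4387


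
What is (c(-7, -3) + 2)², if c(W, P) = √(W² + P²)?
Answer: (2 + √58)² ≈ 92.463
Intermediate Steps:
c(W, P) = √(P² + W²)
(c(-7, -3) + 2)² = (√((-3)² + (-7)²) + 2)² = (√(9 + 49) + 2)² = (√58 + 2)² = (2 + √58)²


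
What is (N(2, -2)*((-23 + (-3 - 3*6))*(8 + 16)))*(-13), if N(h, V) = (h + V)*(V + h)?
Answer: 0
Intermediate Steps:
N(h, V) = (V + h)² (N(h, V) = (V + h)*(V + h) = (V + h)²)
(N(2, -2)*((-23 + (-3 - 3*6))*(8 + 16)))*(-13) = ((-2 + 2)²*((-23 + (-3 - 3*6))*(8 + 16)))*(-13) = (0²*((-23 + (-3 - 18))*24))*(-13) = (0*((-23 - 21)*24))*(-13) = (0*(-44*24))*(-13) = (0*(-1056))*(-13) = 0*(-13) = 0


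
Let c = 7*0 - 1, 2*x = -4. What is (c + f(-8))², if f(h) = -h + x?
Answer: 25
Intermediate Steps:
x = -2 (x = (½)*(-4) = -2)
f(h) = -2 - h (f(h) = -h - 2 = -2 - h)
c = -1 (c = 0 - 1 = -1)
(c + f(-8))² = (-1 + (-2 - 1*(-8)))² = (-1 + (-2 + 8))² = (-1 + 6)² = 5² = 25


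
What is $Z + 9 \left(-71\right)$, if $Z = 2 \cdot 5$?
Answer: $-629$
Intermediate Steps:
$Z = 10$
$Z + 9 \left(-71\right) = 10 + 9 \left(-71\right) = 10 - 639 = -629$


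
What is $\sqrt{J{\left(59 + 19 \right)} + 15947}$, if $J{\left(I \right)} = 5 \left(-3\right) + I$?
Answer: $\sqrt{16010} \approx 126.53$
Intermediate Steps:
$J{\left(I \right)} = -15 + I$
$\sqrt{J{\left(59 + 19 \right)} + 15947} = \sqrt{\left(-15 + \left(59 + 19\right)\right) + 15947} = \sqrt{\left(-15 + 78\right) + 15947} = \sqrt{63 + 15947} = \sqrt{16010}$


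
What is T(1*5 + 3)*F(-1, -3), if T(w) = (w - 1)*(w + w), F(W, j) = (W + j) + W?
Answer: -560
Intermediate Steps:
F(W, j) = j + 2*W
T(w) = 2*w*(-1 + w) (T(w) = (-1 + w)*(2*w) = 2*w*(-1 + w))
T(1*5 + 3)*F(-1, -3) = (2*(1*5 + 3)*(-1 + (1*5 + 3)))*(-3 + 2*(-1)) = (2*(5 + 3)*(-1 + (5 + 3)))*(-3 - 2) = (2*8*(-1 + 8))*(-5) = (2*8*7)*(-5) = 112*(-5) = -560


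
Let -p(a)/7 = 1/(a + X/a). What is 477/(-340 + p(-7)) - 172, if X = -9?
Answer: -783284/4517 ≈ -173.41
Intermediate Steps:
p(a) = -7/(a - 9/a)
477/(-340 + p(-7)) - 172 = 477/(-340 - 7*(-7)/(-9 + (-7)²)) - 172 = 477/(-340 - 7*(-7)/(-9 + 49)) - 172 = 477/(-340 - 7*(-7)/40) - 172 = 477/(-340 - 7*(-7)*1/40) - 172 = 477/(-340 + 49/40) - 172 = 477/(-13551/40) - 172 = -40/13551*477 - 172 = -6360/4517 - 172 = -783284/4517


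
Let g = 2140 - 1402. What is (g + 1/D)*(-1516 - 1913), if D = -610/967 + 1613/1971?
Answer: -911127048075/357461 ≈ -2.5489e+6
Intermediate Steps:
g = 738
D = 357461/1905957 (D = -610*1/967 + 1613*(1/1971) = -610/967 + 1613/1971 = 357461/1905957 ≈ 0.18755)
(g + 1/D)*(-1516 - 1913) = (738 + 1/(357461/1905957))*(-1516 - 1913) = (738 + 1905957/357461)*(-3429) = (265712175/357461)*(-3429) = -911127048075/357461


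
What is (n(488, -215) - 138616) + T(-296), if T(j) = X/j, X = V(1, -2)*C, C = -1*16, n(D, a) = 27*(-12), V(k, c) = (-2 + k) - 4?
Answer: -5140790/37 ≈ -1.3894e+5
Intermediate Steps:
V(k, c) = -6 + k
n(D, a) = -324
C = -16
X = 80 (X = (-6 + 1)*(-16) = -5*(-16) = 80)
T(j) = 80/j
(n(488, -215) - 138616) + T(-296) = (-324 - 138616) + 80/(-296) = -138940 + 80*(-1/296) = -138940 - 10/37 = -5140790/37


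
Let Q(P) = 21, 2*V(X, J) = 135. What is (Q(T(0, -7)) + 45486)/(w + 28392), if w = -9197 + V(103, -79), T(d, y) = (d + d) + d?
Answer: 91014/38525 ≈ 2.3625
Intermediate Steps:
T(d, y) = 3*d (T(d, y) = 2*d + d = 3*d)
V(X, J) = 135/2 (V(X, J) = (½)*135 = 135/2)
w = -18259/2 (w = -9197 + 135/2 = -18259/2 ≈ -9129.5)
(Q(T(0, -7)) + 45486)/(w + 28392) = (21 + 45486)/(-18259/2 + 28392) = 45507/(38525/2) = 45507*(2/38525) = 91014/38525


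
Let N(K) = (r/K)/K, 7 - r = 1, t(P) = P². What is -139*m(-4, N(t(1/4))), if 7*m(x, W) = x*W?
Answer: 854016/7 ≈ 1.2200e+5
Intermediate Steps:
r = 6 (r = 7 - 1*1 = 7 - 1 = 6)
N(K) = 6/K² (N(K) = (6/K)/K = 6/K²)
m(x, W) = W*x/7 (m(x, W) = (x*W)/7 = (W*x)/7 = W*x/7)
-139*m(-4, N(t(1/4))) = -139*(⅐)*(6/((1/4)²)²)*(-4) = -139*(⅐)*(6/((¼)²)²)*(-4) = -139*(⅐)*(6/16⁻²)*(-4) = -139*(⅐)*(6*256)*(-4) = -139*(⅐)*1536*(-4) = -139*(-6144)/7 = -1*(-854016/7) = 854016/7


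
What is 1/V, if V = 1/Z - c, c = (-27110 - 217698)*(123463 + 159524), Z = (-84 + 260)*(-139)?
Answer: 24464/1694804307318143 ≈ 1.4435e-11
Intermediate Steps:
Z = -24464 (Z = 176*(-139) = -24464)
c = -69277481496 (c = -244808*282987 = -69277481496)
V = 1694804307318143/24464 (V = 1/(-24464) - 1*(-69277481496) = -1/24464 + 69277481496 = 1694804307318143/24464 ≈ 6.9277e+10)
1/V = 1/(1694804307318143/24464) = 24464/1694804307318143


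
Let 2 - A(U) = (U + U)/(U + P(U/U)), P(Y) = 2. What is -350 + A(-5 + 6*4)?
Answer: -7346/21 ≈ -349.81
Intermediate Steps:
A(U) = 2 - 2*U/(2 + U) (A(U) = 2 - (U + U)/(U + 2) = 2 - 2*U/(2 + U))
-350 + A(-5 + 6*4) = -350 + 4/(2 + (-5 + 6*4)) = -350 + 4/(2 + (-5 + 24)) = -350 + 4/(2 + 19) = -350 + 4/21 = -7346/21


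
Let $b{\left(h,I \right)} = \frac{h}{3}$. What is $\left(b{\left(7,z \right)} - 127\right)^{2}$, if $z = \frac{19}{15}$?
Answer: $\frac{139876}{9} \approx 15542.0$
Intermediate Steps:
$z = \frac{19}{15}$ ($z = 19 \cdot \frac{1}{15} = \frac{19}{15} \approx 1.2667$)
$b{\left(h,I \right)} = \frac{h}{3}$ ($b{\left(h,I \right)} = h \frac{1}{3} = \frac{h}{3}$)
$\left(b{\left(7,z \right)} - 127\right)^{2} = \left(\frac{1}{3} \cdot 7 - 127\right)^{2} = \left(\frac{7}{3} - 127\right)^{2} = \left(- \frac{374}{3}\right)^{2} = \frac{139876}{9}$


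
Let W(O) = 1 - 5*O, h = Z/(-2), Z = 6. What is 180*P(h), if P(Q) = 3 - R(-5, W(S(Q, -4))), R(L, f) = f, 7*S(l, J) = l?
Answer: -180/7 ≈ -25.714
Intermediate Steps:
S(l, J) = l/7
h = -3 (h = 6/(-2) = 6*(-½) = -3)
P(Q) = 2 + 5*Q/7 (P(Q) = 3 - (1 - 5*Q/7) = 3 + (-1 + 5*Q/7) = 2 + 5*Q/7)
180*P(h) = 180*(2 + (5/7)*(-3)) = 180*(2 - 15/7) = 180*(-⅐) = -180/7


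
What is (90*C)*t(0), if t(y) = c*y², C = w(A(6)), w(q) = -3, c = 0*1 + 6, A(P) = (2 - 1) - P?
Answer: 0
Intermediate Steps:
A(P) = 1 - P
c = 6 (c = 0 + 6 = 6)
C = -3
t(y) = 6*y²
(90*C)*t(0) = (90*(-3))*(6*0²) = -1620*0 = -270*0 = 0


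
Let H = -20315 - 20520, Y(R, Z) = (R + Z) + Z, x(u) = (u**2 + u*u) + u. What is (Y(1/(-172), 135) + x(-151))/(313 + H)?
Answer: -7864011/6969784 ≈ -1.1283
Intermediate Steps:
x(u) = u + 2*u**2 (x(u) = (u**2 + u**2) + u = 2*u**2 + u = u + 2*u**2)
Y(R, Z) = R + 2*Z
H = -40835
(Y(1/(-172), 135) + x(-151))/(313 + H) = ((1/(-172) + 2*135) - 151*(1 + 2*(-151)))/(313 - 40835) = ((-1/172 + 270) - 151*(1 - 302))/(-40522) = (46439/172 - 151*(-301))*(-1/40522) = (46439/172 + 45451)*(-1/40522) = (7864011/172)*(-1/40522) = -7864011/6969784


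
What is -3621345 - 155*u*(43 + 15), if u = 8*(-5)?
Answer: -3261745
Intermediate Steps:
u = -40
-3621345 - 155*u*(43 + 15) = -3621345 - 155*(-40)*(43 + 15) = -3621345 - (-6200)*58 = -3621345 - 1*(-359600) = -3621345 + 359600 = -3261745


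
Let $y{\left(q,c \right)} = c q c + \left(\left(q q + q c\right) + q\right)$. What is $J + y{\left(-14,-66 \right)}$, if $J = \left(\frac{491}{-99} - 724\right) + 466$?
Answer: $- \frac{5953955}{99} \approx -60141.0$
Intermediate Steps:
$y{\left(q,c \right)} = q + q^{2} + c q + q c^{2}$ ($y{\left(q,c \right)} = q c^{2} + \left(\left(q^{2} + c q\right) + q\right) = q c^{2} + \left(q + q^{2} + c q\right) = q + q^{2} + c q + q c^{2}$)
$J = - \frac{26033}{99}$ ($J = \left(491 \left(- \frac{1}{99}\right) - 724\right) + 466 = \left(- \frac{491}{99} - 724\right) + 466 = - \frac{72167}{99} + 466 = - \frac{26033}{99} \approx -262.96$)
$J + y{\left(-14,-66 \right)} = - \frac{26033}{99} - 14 \left(1 - 66 - 14 + \left(-66\right)^{2}\right) = - \frac{26033}{99} - 14 \left(1 - 66 - 14 + 4356\right) = - \frac{26033}{99} - 59878 = - \frac{5953955}{99}$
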